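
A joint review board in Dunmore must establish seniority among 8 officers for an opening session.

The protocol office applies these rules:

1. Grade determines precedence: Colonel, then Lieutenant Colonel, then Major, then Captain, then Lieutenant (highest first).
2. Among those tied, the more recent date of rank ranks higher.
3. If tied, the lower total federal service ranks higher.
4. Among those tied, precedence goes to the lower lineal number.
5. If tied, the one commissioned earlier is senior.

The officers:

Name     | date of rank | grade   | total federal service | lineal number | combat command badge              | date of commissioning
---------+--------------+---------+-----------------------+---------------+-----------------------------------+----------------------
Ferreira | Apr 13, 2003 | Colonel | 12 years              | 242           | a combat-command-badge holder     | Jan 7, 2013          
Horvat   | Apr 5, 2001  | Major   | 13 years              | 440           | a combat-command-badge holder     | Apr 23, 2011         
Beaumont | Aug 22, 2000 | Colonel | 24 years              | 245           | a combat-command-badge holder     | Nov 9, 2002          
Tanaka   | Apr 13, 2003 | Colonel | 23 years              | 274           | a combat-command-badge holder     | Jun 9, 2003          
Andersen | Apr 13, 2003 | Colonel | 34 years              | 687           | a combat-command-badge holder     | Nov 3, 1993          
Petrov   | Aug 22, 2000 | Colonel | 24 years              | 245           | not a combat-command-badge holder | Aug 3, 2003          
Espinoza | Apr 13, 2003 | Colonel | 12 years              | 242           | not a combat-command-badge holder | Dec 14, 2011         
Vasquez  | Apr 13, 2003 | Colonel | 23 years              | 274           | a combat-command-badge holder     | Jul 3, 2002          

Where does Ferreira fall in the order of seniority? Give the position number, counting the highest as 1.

By grade: Espinoza, Ferreira, Vasquez, Tanaka, Andersen, Beaumont and Petrov (Colonel); then Horvat (Major).
Among Espinoza, Ferreira, Vasquez, Tanaka, Andersen, Beaumont and Petrov, by date of rank (later first): Espinoza, Ferreira, Vasquez, Tanaka and Andersen (Apr 13, 2003) before Beaumont and Petrov (Aug 22, 2000).
Among Espinoza, Ferreira, Vasquez, Tanaka and Andersen, by total federal service (lower first): Espinoza and Ferreira (12 years) before Vasquez and Tanaka (23 years) before Andersen (34 years).
Espinoza and Ferreira both have lineal number 242, so the next rule applies.
Among Espinoza and Ferreira, by date of commissioning (earlier first): Espinoza (Dec 14, 2011) before Ferreira (Jan 7, 2013).
Vasquez and Tanaka both have lineal number 274, so the next rule applies.
Among Vasquez and Tanaka, by date of commissioning (earlier first): Vasquez (Jul 3, 2002) before Tanaka (Jun 9, 2003).
Beaumont and Petrov both have total federal service 24 years, so the next rule applies.
Beaumont and Petrov both have lineal number 245, so the next rule applies.
Among Beaumont and Petrov, by date of commissioning (earlier first): Beaumont (Nov 9, 2002) before Petrov (Aug 3, 2003).
Order: Espinoza, Ferreira, Vasquez, Tanaka, Andersen, Beaumont, Petrov, Horvat. So position 2.

2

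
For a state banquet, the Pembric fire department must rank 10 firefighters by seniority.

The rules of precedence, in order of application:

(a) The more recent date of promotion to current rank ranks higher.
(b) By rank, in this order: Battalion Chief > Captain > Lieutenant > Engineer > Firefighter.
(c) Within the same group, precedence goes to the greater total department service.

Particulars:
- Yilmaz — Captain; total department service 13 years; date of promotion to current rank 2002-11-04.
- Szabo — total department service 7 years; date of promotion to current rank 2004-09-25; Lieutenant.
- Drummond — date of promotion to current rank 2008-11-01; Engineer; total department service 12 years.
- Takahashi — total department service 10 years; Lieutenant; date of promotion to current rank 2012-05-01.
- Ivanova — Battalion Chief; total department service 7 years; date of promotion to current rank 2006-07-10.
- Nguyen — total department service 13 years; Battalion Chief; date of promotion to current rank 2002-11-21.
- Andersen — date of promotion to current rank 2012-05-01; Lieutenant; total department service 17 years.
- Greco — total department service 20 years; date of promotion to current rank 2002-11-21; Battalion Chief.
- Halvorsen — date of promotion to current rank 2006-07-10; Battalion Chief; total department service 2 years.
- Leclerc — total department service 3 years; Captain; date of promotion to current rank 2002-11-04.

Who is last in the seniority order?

By date of promotion to current rank (later first): Andersen and Takahashi (both 2012-05-01); then Drummond (2008-11-01); then Ivanova and Halvorsen (both 2006-07-10); then Szabo (2004-09-25); then Greco and Nguyen (both 2002-11-21); then Yilmaz and Leclerc (both 2002-11-04).
Andersen and Takahashi are each Lieutenant, so the next rule applies.
Among Andersen and Takahashi, by total department service (higher first): Andersen (17 years) before Takahashi (10 years).
Ivanova and Halvorsen are each Battalion Chief, so the next rule applies.
Among Ivanova and Halvorsen, by total department service (higher first): Ivanova (7 years) before Halvorsen (2 years).
Greco and Nguyen are each Battalion Chief, so the next rule applies.
Among Greco and Nguyen, by total department service (higher first): Greco (20 years) before Nguyen (13 years).
Yilmaz and Leclerc are each Captain, so the next rule applies.
Among Yilmaz and Leclerc, by total department service (higher first): Yilmaz (13 years) before Leclerc (3 years).
Order: Andersen, Takahashi, Drummond, Ivanova, Halvorsen, Szabo, Greco, Nguyen, Yilmaz, Leclerc.

Leclerc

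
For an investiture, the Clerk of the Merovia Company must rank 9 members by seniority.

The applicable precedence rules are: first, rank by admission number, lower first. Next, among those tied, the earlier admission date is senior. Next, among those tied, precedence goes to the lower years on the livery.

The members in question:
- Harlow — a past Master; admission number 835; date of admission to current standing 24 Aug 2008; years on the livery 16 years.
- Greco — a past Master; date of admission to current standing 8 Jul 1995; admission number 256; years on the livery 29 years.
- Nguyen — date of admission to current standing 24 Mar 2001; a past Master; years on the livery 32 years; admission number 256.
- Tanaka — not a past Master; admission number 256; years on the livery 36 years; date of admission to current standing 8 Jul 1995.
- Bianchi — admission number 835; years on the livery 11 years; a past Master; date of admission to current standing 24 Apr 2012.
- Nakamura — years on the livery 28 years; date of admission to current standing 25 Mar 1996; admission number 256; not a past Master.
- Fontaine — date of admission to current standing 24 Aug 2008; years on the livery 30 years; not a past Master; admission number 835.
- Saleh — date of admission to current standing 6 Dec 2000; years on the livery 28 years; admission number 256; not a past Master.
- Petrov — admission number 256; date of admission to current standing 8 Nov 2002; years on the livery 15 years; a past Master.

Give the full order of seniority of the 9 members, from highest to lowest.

By admission number (lower first): Greco, Tanaka, Nakamura, Saleh, Nguyen and Petrov (each 256); then Harlow, Fontaine and Bianchi (each 835).
Among Greco, Tanaka, Nakamura, Saleh, Nguyen and Petrov, by date of admission to current standing (earlier first): Greco and Tanaka (8 Jul 1995) before Nakamura (25 Mar 1996) before Saleh (6 Dec 2000) before Nguyen (24 Mar 2001) before Petrov (8 Nov 2002).
Among Greco and Tanaka, by years on the livery (lower first): Greco (29 years) before Tanaka (36 years).
Among Harlow, Fontaine and Bianchi, by date of admission to current standing (earlier first): Harlow and Fontaine (24 Aug 2008) before Bianchi (24 Apr 2012).
Among Harlow and Fontaine, by years on the livery (lower first): Harlow (16 years) before Fontaine (30 years).
Full order: Greco, Tanaka, Nakamura, Saleh, Nguyen, Petrov, Harlow, Fontaine, Bianchi.

Greco, Tanaka, Nakamura, Saleh, Nguyen, Petrov, Harlow, Fontaine, Bianchi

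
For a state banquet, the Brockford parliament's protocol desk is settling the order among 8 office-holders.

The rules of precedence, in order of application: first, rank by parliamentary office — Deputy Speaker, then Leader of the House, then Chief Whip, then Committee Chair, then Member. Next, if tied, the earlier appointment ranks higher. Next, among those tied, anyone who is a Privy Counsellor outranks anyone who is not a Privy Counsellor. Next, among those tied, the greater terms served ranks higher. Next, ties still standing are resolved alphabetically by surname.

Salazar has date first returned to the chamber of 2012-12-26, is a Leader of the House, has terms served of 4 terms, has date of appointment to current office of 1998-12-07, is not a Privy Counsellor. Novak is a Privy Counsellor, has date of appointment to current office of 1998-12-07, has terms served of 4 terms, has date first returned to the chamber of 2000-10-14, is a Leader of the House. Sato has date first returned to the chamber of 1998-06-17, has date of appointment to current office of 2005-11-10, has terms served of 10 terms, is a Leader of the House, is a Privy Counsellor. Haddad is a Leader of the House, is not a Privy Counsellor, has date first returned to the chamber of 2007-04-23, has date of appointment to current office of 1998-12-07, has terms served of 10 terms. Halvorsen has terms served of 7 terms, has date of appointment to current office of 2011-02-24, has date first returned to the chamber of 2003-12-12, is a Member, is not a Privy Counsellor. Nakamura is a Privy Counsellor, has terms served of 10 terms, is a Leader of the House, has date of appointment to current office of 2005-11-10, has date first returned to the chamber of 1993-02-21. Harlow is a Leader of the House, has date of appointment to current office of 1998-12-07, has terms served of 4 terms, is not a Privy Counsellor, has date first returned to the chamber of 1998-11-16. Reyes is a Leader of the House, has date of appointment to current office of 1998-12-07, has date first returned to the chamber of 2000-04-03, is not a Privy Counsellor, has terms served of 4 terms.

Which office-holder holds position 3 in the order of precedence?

By parliamentary office: Novak, Haddad, Harlow, Reyes, Salazar, Nakamura and Sato (Leader of the House); then Halvorsen (Member).
Among Novak, Haddad, Harlow, Reyes, Salazar, Nakamura and Sato, by date of appointment to current office (earlier first): Novak, Haddad, Harlow, Reyes and Salazar (1998-12-07) before Nakamura and Sato (2005-11-10).
Among Novak, Haddad, Harlow, Reyes and Salazar, a Privy Counsellor before not a Privy Counsellor: Novak (a Privy Counsellor) before Haddad, Harlow, Reyes and Salazar (not a Privy Counsellor).
Among Haddad, Harlow, Reyes and Salazar, by terms served (higher first): Haddad (10 terms) before Harlow, Reyes and Salazar (4 terms).
Among Harlow, Reyes and Salazar, alphabetically by surname: Harlow before Reyes before Salazar.
Nakamura and Sato are each a Privy Counsellor, so the next rule applies.
Nakamura and Sato both have terms served 10 terms, so the next rule applies.
Among Nakamura and Sato, alphabetically by surname: Nakamura before Sato.
Order: Novak, Haddad, Harlow, Reyes, Salazar, Nakamura, Sato, Halvorsen.

Harlow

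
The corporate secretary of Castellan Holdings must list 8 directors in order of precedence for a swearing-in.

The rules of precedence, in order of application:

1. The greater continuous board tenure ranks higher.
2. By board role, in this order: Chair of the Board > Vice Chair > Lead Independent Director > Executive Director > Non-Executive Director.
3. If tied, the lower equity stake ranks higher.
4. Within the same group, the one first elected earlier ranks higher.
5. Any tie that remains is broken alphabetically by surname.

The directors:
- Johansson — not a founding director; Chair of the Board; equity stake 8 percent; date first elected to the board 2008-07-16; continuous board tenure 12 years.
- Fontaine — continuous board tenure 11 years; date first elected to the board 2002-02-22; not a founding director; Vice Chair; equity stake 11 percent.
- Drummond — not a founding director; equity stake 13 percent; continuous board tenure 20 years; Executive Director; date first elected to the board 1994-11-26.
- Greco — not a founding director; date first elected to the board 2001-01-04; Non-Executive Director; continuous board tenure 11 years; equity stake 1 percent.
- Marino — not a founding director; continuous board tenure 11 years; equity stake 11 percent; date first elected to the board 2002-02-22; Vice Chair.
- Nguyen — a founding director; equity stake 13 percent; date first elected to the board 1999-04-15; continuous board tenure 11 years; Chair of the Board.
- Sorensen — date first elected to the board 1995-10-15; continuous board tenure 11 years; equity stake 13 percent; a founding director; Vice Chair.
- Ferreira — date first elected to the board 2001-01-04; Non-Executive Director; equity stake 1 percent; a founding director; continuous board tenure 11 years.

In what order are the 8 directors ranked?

Drummond, Johansson, Nguyen, Fontaine, Marino, Sorensen, Ferreira, Greco

By continuous board tenure (higher first): Drummond (20 years); then Johansson (12 years); then Nguyen, Fontaine, Marino, Sorensen, Ferreira and Greco (each 11 years).
Among Nguyen, Fontaine, Marino, Sorensen, Ferreira and Greco, by board role: Nguyen (Chair of the Board) before Fontaine, Marino and Sorensen (Vice Chair) before Ferreira and Greco (Non-Executive Director).
Among Fontaine, Marino and Sorensen, by equity stake (lower first): Fontaine and Marino (11 percent) before Sorensen (13 percent).
Fontaine and Marino both have date first elected to the board 2002-02-22, so the next rule applies.
Among Fontaine and Marino, alphabetically by surname: Fontaine before Marino.
Ferreira and Greco both have equity stake 1 percent, so the next rule applies.
Ferreira and Greco both have date first elected to the board 2001-01-04, so the next rule applies.
Among Ferreira and Greco, alphabetically by surname: Ferreira before Greco.
Full order: Drummond, Johansson, Nguyen, Fontaine, Marino, Sorensen, Ferreira, Greco.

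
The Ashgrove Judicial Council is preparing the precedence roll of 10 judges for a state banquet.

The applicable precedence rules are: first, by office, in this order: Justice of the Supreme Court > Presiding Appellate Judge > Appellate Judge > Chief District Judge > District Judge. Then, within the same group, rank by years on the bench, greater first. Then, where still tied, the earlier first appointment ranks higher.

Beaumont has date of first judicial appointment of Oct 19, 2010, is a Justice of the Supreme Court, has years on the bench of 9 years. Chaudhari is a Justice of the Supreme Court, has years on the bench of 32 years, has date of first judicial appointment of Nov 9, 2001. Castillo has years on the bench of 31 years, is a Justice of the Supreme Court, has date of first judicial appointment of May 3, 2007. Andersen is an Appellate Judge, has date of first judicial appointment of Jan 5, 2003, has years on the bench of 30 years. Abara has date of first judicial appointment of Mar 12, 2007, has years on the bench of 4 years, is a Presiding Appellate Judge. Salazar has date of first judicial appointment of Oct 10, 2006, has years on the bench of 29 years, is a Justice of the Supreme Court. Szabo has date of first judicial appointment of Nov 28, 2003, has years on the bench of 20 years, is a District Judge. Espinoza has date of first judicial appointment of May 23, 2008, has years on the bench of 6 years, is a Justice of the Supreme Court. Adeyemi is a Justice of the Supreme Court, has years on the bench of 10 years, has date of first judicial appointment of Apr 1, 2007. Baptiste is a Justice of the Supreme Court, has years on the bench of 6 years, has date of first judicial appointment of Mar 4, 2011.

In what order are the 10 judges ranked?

Chaudhari, Castillo, Salazar, Adeyemi, Beaumont, Espinoza, Baptiste, Abara, Andersen, Szabo

By office: Chaudhari, Castillo, Salazar, Adeyemi, Beaumont, Espinoza and Baptiste (Justice of the Supreme Court); then Abara (Presiding Appellate Judge); then Andersen (Appellate Judge); then Szabo (District Judge).
Among Chaudhari, Castillo, Salazar, Adeyemi, Beaumont, Espinoza and Baptiste, by years on the bench (higher first): Chaudhari (32 years) before Castillo (31 years) before Salazar (29 years) before Adeyemi (10 years) before Beaumont (9 years) before Espinoza and Baptiste (6 years).
Among Espinoza and Baptiste, by date of first judicial appointment (earlier first): Espinoza (May 23, 2008) before Baptiste (Mar 4, 2011).
Full order: Chaudhari, Castillo, Salazar, Adeyemi, Beaumont, Espinoza, Baptiste, Abara, Andersen, Szabo.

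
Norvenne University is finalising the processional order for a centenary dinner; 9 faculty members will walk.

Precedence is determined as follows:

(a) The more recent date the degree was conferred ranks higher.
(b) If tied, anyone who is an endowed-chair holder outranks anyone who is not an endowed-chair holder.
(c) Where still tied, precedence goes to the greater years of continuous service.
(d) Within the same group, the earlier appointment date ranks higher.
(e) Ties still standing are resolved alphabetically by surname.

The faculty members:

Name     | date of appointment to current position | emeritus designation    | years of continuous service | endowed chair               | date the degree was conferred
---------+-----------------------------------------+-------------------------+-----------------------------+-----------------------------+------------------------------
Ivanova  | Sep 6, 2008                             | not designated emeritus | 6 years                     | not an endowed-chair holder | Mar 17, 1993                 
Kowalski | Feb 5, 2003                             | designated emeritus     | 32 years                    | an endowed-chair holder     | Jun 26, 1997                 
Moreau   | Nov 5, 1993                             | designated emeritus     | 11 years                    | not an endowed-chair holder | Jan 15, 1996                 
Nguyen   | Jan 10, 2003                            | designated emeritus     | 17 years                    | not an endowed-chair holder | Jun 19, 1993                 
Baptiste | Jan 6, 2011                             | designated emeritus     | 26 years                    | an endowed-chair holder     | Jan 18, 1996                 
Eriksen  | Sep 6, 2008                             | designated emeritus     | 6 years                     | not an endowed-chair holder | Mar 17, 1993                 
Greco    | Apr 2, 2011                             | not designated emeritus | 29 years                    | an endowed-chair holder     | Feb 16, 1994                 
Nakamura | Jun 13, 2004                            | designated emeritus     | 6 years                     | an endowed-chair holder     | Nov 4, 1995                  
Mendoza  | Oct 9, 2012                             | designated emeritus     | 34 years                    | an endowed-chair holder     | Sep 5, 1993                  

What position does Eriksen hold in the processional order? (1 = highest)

By date the degree was conferred (later first): Kowalski (Jun 26, 1997); then Baptiste (Jan 18, 1996); then Moreau (Jan 15, 1996); then Nakamura (Nov 4, 1995); then Greco (Feb 16, 1994); then Mendoza (Sep 5, 1993); then Nguyen (Jun 19, 1993); then Eriksen and Ivanova (both Mar 17, 1993).
Eriksen and Ivanova are each not an endowed-chair holder, so the next rule applies.
Eriksen and Ivanova both have years of continuous service 6 years, so the next rule applies.
Eriksen and Ivanova both have date of appointment to current position Sep 6, 2008, so the next rule applies.
Among Eriksen and Ivanova, alphabetically by surname: Eriksen before Ivanova.
Order: Kowalski, Baptiste, Moreau, Nakamura, Greco, Mendoza, Nguyen, Eriksen, Ivanova. So position 8.

8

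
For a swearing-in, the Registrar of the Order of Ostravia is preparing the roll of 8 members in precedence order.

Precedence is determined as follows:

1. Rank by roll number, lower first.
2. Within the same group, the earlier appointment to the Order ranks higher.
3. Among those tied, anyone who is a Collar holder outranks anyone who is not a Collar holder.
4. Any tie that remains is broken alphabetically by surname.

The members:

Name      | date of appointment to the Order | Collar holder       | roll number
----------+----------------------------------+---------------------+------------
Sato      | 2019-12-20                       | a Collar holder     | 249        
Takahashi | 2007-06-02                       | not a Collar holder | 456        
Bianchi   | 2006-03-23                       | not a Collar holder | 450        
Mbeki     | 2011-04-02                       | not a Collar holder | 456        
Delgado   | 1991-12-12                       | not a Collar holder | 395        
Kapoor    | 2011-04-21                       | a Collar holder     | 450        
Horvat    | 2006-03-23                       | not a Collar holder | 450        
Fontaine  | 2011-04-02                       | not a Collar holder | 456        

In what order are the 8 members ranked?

Sato, Delgado, Bianchi, Horvat, Kapoor, Takahashi, Fontaine, Mbeki

By roll number (lower first): Sato (249); then Delgado (395); then Bianchi, Horvat and Kapoor (each 450); then Takahashi, Fontaine and Mbeki (each 456).
Among Bianchi, Horvat and Kapoor, by date of appointment to the Order (earlier first): Bianchi and Horvat (2006-03-23) before Kapoor (2011-04-21).
Bianchi and Horvat are each not a Collar holder, so the next rule applies.
Among Bianchi and Horvat, alphabetically by surname: Bianchi before Horvat.
Among Takahashi, Fontaine and Mbeki, by date of appointment to the Order (earlier first): Takahashi (2007-06-02) before Fontaine and Mbeki (2011-04-02).
Fontaine and Mbeki are each not a Collar holder, so the next rule applies.
Among Fontaine and Mbeki, alphabetically by surname: Fontaine before Mbeki.
Full order: Sato, Delgado, Bianchi, Horvat, Kapoor, Takahashi, Fontaine, Mbeki.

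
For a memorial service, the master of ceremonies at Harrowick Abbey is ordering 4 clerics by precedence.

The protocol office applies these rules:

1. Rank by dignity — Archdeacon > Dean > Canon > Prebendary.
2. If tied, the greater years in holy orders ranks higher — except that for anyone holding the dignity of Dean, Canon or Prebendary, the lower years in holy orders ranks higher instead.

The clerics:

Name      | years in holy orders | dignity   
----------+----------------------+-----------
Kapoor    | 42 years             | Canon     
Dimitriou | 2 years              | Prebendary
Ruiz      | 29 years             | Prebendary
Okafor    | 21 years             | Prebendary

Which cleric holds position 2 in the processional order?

Dimitriou

By dignity: Kapoor (Canon); then Dimitriou, Okafor and Ruiz (Prebendary).
Among Dimitriou, Okafor and Ruiz, by years in holy orders (lower first) (reversed rule for this group): Dimitriou (2 years) before Okafor (21 years) before Ruiz (29 years).
Order: Kapoor, Dimitriou, Okafor, Ruiz.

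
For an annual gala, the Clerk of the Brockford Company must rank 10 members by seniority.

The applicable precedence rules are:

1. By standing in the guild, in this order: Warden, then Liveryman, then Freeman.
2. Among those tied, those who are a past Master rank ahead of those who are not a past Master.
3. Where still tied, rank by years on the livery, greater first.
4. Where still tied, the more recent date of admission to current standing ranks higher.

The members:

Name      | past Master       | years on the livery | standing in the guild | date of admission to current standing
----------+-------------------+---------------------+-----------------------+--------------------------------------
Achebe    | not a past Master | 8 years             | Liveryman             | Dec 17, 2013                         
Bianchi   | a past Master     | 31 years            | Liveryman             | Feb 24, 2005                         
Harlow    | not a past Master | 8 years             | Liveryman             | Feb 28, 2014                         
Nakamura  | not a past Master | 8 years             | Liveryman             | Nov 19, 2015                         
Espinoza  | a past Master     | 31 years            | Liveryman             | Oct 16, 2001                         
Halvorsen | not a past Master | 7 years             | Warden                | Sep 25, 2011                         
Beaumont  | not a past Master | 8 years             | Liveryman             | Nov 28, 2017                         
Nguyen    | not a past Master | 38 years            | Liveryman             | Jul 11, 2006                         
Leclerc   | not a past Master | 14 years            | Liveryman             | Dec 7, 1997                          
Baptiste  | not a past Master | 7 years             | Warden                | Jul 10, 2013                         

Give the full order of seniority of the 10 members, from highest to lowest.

Baptiste, Halvorsen, Bianchi, Espinoza, Nguyen, Leclerc, Beaumont, Nakamura, Harlow, Achebe

By standing in the guild: Baptiste and Halvorsen (Warden); then Bianchi, Espinoza, Nguyen, Leclerc, Beaumont, Nakamura, Harlow and Achebe (Liveryman).
Baptiste and Halvorsen are each not a past Master, so the next rule applies.
Baptiste and Halvorsen both have years on the livery 7 years, so the next rule applies.
Among Baptiste and Halvorsen, by date of admission to current standing (later first): Baptiste (Jul 10, 2013) before Halvorsen (Sep 25, 2011).
Among Bianchi, Espinoza, Nguyen, Leclerc, Beaumont, Nakamura, Harlow and Achebe, a past Master before not a past Master: Bianchi and Espinoza (a past Master) before Nguyen, Leclerc, Beaumont, Nakamura, Harlow and Achebe (not a past Master).
Bianchi and Espinoza both have years on the livery 31 years, so the next rule applies.
Among Bianchi and Espinoza, by date of admission to current standing (later first): Bianchi (Feb 24, 2005) before Espinoza (Oct 16, 2001).
Among Nguyen, Leclerc, Beaumont, Nakamura, Harlow and Achebe, by years on the livery (higher first): Nguyen (38 years) before Leclerc (14 years) before Beaumont, Nakamura, Harlow and Achebe (8 years).
Among Beaumont, Nakamura, Harlow and Achebe, by date of admission to current standing (later first): Beaumont (Nov 28, 2017) before Nakamura (Nov 19, 2015) before Harlow (Feb 28, 2014) before Achebe (Dec 17, 2013).
Full order: Baptiste, Halvorsen, Bianchi, Espinoza, Nguyen, Leclerc, Beaumont, Nakamura, Harlow, Achebe.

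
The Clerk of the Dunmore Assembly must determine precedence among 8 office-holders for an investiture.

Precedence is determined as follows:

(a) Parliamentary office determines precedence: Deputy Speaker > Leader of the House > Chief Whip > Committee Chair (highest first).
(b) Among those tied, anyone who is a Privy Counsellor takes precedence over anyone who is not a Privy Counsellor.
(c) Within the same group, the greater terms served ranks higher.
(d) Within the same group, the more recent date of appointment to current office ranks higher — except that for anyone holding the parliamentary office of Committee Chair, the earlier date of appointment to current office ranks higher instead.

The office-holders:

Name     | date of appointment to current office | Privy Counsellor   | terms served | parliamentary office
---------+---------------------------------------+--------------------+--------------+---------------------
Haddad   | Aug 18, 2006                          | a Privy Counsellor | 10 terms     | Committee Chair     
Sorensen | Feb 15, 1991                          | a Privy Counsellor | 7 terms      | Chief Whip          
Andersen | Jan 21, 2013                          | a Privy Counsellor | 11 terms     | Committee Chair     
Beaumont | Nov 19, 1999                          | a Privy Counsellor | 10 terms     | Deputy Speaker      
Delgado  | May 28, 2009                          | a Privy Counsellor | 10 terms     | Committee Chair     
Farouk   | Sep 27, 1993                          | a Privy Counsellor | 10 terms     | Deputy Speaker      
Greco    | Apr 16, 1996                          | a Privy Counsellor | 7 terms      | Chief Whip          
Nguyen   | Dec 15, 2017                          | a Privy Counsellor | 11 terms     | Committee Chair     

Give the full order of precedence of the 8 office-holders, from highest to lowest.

By parliamentary office: Beaumont and Farouk (Deputy Speaker); then Greco and Sorensen (Chief Whip); then Andersen, Nguyen, Haddad and Delgado (Committee Chair).
Beaumont and Farouk are each a Privy Counsellor, so the next rule applies.
Beaumont and Farouk both have terms served 10 terms, so the next rule applies.
Among Beaumont and Farouk, by date of appointment to current office (later first): Beaumont (Nov 19, 1999) before Farouk (Sep 27, 1993).
Greco and Sorensen are each a Privy Counsellor, so the next rule applies.
Greco and Sorensen both have terms served 7 terms, so the next rule applies.
Among Greco and Sorensen, by date of appointment to current office (later first): Greco (Apr 16, 1996) before Sorensen (Feb 15, 1991).
Andersen, Nguyen, Haddad and Delgado are each a Privy Counsellor, so the next rule applies.
Among Andersen, Nguyen, Haddad and Delgado, by terms served (higher first): Andersen and Nguyen (11 terms) before Haddad and Delgado (10 terms).
Among Andersen and Nguyen, by date of appointment to current office (earlier first) (reversed rule for this group): Andersen (Jan 21, 2013) before Nguyen (Dec 15, 2017).
Among Haddad and Delgado, by date of appointment to current office (earlier first) (reversed rule for this group): Haddad (Aug 18, 2006) before Delgado (May 28, 2009).
Full order: Beaumont, Farouk, Greco, Sorensen, Andersen, Nguyen, Haddad, Delgado.

Beaumont, Farouk, Greco, Sorensen, Andersen, Nguyen, Haddad, Delgado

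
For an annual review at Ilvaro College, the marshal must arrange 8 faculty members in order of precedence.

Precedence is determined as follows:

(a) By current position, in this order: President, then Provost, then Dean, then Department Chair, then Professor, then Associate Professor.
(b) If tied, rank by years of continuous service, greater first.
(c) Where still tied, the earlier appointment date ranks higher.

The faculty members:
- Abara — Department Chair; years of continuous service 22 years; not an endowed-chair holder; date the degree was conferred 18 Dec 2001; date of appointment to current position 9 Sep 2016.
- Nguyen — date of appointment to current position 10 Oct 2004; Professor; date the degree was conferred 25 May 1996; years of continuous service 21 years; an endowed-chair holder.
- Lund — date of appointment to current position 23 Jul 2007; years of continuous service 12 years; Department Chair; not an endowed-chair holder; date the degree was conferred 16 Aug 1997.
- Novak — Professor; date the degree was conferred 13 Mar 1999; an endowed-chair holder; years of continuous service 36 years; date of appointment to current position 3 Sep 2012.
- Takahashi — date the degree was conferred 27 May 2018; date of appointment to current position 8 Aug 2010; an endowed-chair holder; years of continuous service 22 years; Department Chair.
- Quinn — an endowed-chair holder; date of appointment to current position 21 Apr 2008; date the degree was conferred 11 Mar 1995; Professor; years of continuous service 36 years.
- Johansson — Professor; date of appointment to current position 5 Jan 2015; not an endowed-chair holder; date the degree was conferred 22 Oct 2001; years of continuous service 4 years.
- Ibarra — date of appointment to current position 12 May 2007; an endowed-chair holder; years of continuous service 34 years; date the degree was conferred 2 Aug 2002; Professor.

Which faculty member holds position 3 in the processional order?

Lund

By current position: Takahashi, Abara and Lund (Department Chair); then Quinn, Novak, Ibarra, Nguyen and Johansson (Professor).
Among Takahashi, Abara and Lund, by years of continuous service (higher first): Takahashi and Abara (22 years) before Lund (12 years).
Among Takahashi and Abara, by date of appointment to current position (earlier first): Takahashi (8 Aug 2010) before Abara (9 Sep 2016).
Among Quinn, Novak, Ibarra, Nguyen and Johansson, by years of continuous service (higher first): Quinn and Novak (36 years) before Ibarra (34 years) before Nguyen (21 years) before Johansson (4 years).
Among Quinn and Novak, by date of appointment to current position (earlier first): Quinn (21 Apr 2008) before Novak (3 Sep 2012).
Order: Takahashi, Abara, Lund, Quinn, Novak, Ibarra, Nguyen, Johansson.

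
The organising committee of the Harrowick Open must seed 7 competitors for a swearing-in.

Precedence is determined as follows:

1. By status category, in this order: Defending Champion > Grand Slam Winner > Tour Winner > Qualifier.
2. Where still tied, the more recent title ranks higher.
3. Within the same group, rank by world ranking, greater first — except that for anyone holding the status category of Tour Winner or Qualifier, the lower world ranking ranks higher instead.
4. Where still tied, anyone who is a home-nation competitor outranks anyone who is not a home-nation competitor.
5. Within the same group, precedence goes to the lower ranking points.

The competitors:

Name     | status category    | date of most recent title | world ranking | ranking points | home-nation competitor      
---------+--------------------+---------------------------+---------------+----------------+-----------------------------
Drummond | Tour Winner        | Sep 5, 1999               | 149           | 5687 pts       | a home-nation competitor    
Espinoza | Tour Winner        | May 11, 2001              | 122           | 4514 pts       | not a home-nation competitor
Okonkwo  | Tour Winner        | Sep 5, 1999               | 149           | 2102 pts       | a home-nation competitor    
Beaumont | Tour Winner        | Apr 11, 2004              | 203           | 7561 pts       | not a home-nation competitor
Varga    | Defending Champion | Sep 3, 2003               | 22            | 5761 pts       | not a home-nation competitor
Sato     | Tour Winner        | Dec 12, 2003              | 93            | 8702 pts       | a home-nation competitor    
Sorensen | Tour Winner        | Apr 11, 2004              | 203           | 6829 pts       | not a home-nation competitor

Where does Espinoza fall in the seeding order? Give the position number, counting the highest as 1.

5

By status category: Varga (Defending Champion); then Sorensen, Beaumont, Sato, Espinoza, Okonkwo and Drummond (Tour Winner).
Among Sorensen, Beaumont, Sato, Espinoza, Okonkwo and Drummond, by date of most recent title (later first): Sorensen and Beaumont (Apr 11, 2004) before Sato (Dec 12, 2003) before Espinoza (May 11, 2001) before Okonkwo and Drummond (Sep 5, 1999).
Sorensen and Beaumont both have world ranking 203, so the next rule applies.
Sorensen and Beaumont are each not a home-nation competitor, so the next rule applies.
Among Sorensen and Beaumont, by ranking points (lower first): Sorensen (6829 pts) before Beaumont (7561 pts).
Okonkwo and Drummond both have world ranking 149, so the next rule applies.
Okonkwo and Drummond are each a home-nation competitor, so the next rule applies.
Among Okonkwo and Drummond, by ranking points (lower first): Okonkwo (2102 pts) before Drummond (5687 pts).
Order: Varga, Sorensen, Beaumont, Sato, Espinoza, Okonkwo, Drummond. So position 5.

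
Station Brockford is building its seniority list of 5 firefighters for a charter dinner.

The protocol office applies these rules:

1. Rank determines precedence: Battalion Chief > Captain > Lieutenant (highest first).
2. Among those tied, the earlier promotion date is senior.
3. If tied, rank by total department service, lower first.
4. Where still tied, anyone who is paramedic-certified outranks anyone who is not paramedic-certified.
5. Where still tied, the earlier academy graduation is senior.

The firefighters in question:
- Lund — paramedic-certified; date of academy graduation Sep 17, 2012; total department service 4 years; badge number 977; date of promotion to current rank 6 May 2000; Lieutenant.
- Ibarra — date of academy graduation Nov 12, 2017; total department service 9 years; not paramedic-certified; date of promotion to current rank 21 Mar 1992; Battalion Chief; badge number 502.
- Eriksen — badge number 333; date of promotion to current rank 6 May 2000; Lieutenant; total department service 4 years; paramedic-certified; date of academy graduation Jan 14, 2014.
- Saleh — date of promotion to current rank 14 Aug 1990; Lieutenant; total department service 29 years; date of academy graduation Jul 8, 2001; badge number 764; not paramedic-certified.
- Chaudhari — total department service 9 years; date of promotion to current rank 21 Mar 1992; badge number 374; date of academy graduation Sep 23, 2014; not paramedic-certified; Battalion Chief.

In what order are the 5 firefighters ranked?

Chaudhari, Ibarra, Saleh, Lund, Eriksen

By rank: Chaudhari and Ibarra (Battalion Chief); then Saleh, Lund and Eriksen (Lieutenant).
Chaudhari and Ibarra both have date of promotion to current rank 21 Mar 1992, so the next rule applies.
Chaudhari and Ibarra both have total department service 9 years, so the next rule applies.
Chaudhari and Ibarra are each not paramedic-certified, so the next rule applies.
Among Chaudhari and Ibarra, by date of academy graduation (earlier first): Chaudhari (Sep 23, 2014) before Ibarra (Nov 12, 2017).
Among Saleh, Lund and Eriksen, by date of promotion to current rank (earlier first): Saleh (14 Aug 1990) before Lund and Eriksen (6 May 2000).
Lund and Eriksen both have total department service 4 years, so the next rule applies.
Lund and Eriksen are each paramedic-certified, so the next rule applies.
Among Lund and Eriksen, by date of academy graduation (earlier first): Lund (Sep 17, 2012) before Eriksen (Jan 14, 2014).
Full order: Chaudhari, Ibarra, Saleh, Lund, Eriksen.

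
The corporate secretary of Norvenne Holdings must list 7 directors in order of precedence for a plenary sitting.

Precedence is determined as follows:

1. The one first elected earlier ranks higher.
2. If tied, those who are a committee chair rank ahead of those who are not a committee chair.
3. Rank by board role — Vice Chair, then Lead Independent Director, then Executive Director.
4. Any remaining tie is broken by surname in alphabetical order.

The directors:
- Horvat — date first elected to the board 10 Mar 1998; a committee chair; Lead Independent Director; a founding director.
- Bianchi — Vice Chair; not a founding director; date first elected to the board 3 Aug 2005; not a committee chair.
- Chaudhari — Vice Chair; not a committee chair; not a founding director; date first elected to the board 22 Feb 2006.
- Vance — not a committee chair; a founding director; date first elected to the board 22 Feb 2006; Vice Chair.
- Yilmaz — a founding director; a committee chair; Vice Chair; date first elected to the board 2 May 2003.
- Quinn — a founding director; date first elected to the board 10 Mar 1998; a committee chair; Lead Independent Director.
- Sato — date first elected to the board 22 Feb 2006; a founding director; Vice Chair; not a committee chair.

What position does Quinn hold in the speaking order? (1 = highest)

By date first elected to the board (earlier first): Horvat and Quinn (both 10 Mar 1998); then Yilmaz (2 May 2003); then Bianchi (3 Aug 2005); then Chaudhari, Sato and Vance (each 22 Feb 2006).
Horvat and Quinn are each a committee chair, so the next rule applies.
Horvat and Quinn are each Lead Independent Director, so the next rule applies.
Among Horvat and Quinn, alphabetically by surname: Horvat before Quinn.
Chaudhari, Sato and Vance are each not a committee chair, so the next rule applies.
Chaudhari, Sato and Vance are each Vice Chair, so the next rule applies.
Among Chaudhari, Sato and Vance, alphabetically by surname: Chaudhari before Sato before Vance.
Order: Horvat, Quinn, Yilmaz, Bianchi, Chaudhari, Sato, Vance. So position 2.

2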